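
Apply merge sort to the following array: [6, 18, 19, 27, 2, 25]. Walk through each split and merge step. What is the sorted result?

Merge sort trace:

Split: [6, 18, 19, 27, 2, 25] -> [6, 18, 19] and [27, 2, 25]
  Split: [6, 18, 19] -> [6] and [18, 19]
    Split: [18, 19] -> [18] and [19]
    Merge: [18] + [19] -> [18, 19]
  Merge: [6] + [18, 19] -> [6, 18, 19]
  Split: [27, 2, 25] -> [27] and [2, 25]
    Split: [2, 25] -> [2] and [25]
    Merge: [2] + [25] -> [2, 25]
  Merge: [27] + [2, 25] -> [2, 25, 27]
Merge: [6, 18, 19] + [2, 25, 27] -> [2, 6, 18, 19, 25, 27]

Final sorted array: [2, 6, 18, 19, 25, 27]

The merge sort proceeds by recursively splitting the array and merging sorted halves.
After all merges, the sorted array is [2, 6, 18, 19, 25, 27].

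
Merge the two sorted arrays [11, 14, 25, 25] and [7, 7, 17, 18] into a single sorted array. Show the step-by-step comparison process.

Merging process:

Compare 11 vs 7: take 7 from right. Merged: [7]
Compare 11 vs 7: take 7 from right. Merged: [7, 7]
Compare 11 vs 17: take 11 from left. Merged: [7, 7, 11]
Compare 14 vs 17: take 14 from left. Merged: [7, 7, 11, 14]
Compare 25 vs 17: take 17 from right. Merged: [7, 7, 11, 14, 17]
Compare 25 vs 18: take 18 from right. Merged: [7, 7, 11, 14, 17, 18]
Append remaining from left: [25, 25]. Merged: [7, 7, 11, 14, 17, 18, 25, 25]

Final merged array: [7, 7, 11, 14, 17, 18, 25, 25]
Total comparisons: 6

The merged array is [7, 7, 11, 14, 17, 18, 25, 25], requiring 6 comparisons. The merge step runs in O(n) time where n is the total number of elements.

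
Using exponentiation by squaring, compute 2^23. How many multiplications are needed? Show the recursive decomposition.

Computing 2^23 by squaring (build up from 2^1; each line after the first costs one multiplication):

2^1 = 2
2^2 = (2^1)^2 = 2^2 = 4
2^4 = (2^2)^2 = 4^2 = 16
2^5 = 2 * 2^4 = 2 * 16 = 32
2^10 = (2^5)^2 = 32^2 = 1024
2^11 = 2 * 2^10 = 2 * 1024 = 2048
2^22 = (2^11)^2 = 2048^2 = 4194304
2^23 = 2 * 2^22 = 2 * 4194304 = 8388608

Result: 8388608
Multiplications needed: 7 (7 lines after 2^1)

2^23 = 8388608. Using exponentiation by squaring, this requires 7 multiplications. The key idea: if the exponent is even, square the half-power; if odd, multiply by the base once.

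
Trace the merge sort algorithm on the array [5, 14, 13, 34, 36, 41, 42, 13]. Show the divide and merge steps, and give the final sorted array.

Merge sort trace:

Split: [5, 14, 13, 34, 36, 41, 42, 13] -> [5, 14, 13, 34] and [36, 41, 42, 13]
  Split: [5, 14, 13, 34] -> [5, 14] and [13, 34]
    Split: [5, 14] -> [5] and [14]
    Merge: [5] + [14] -> [5, 14]
    Split: [13, 34] -> [13] and [34]
    Merge: [13] + [34] -> [13, 34]
  Merge: [5, 14] + [13, 34] -> [5, 13, 14, 34]
  Split: [36, 41, 42, 13] -> [36, 41] and [42, 13]
    Split: [36, 41] -> [36] and [41]
    Merge: [36] + [41] -> [36, 41]
    Split: [42, 13] -> [42] and [13]
    Merge: [42] + [13] -> [13, 42]
  Merge: [36, 41] + [13, 42] -> [13, 36, 41, 42]
Merge: [5, 13, 14, 34] + [13, 36, 41, 42] -> [5, 13, 13, 14, 34, 36, 41, 42]

Final sorted array: [5, 13, 13, 14, 34, 36, 41, 42]

The merge sort proceeds by recursively splitting the array and merging sorted halves.
After all merges, the sorted array is [5, 13, 13, 14, 34, 36, 41, 42].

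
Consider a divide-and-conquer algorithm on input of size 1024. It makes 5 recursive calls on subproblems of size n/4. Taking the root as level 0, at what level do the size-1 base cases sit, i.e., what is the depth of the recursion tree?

For divide and conquer with division factor 4:

Problem sizes at each level:
Level 0: 1024
Level 1: 256
Level 2: 64
Level 3: 16
Level 4: 4
Level 5: 1

The root is level 0 and the size-1 base case is level 5 (the tree spans levels 0 through 5, i.e. 6 levels counting the root), so the depth is the number of divisions: log_4(1024) = 5

The recursion tree depth is log_4(1024) = 5. At each level, the problem size is divided by 4, so it takes 5 divisions to reduce to a base case of size 1. The algorithm makes 5 recursive calls at each level.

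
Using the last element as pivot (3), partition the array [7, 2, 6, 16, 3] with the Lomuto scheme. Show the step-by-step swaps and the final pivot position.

Lomuto partition with pivot = 3:

Initial array: [7, 2, 6, 16, 3]

arr[0]=7 > 3: no swap
arr[1]=2 <= 3: swap with position 0, array becomes [2, 7, 6, 16, 3]
arr[2]=6 > 3: no swap
arr[3]=16 > 3: no swap

Place pivot at position 1: [2, 3, 6, 16, 7]
Pivot position: 1

After partitioning with pivot 3, the array becomes [2, 3, 6, 16, 7]. The pivot is placed at index 1. All elements to the left of the pivot are <= 3, and all elements to the right are > 3.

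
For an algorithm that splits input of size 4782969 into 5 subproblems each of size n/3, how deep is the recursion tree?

For divide and conquer with division factor 3:

Problem sizes at each level:
Level 0: 4782969
Level 1: 1594323
Level 2: 531441
Level 3: 177147
Level 4: 59049
Level 5: 19683
Level 6: 6561
Level 7: 2187
Level 8: 729
Level 9: 243
Level 10: 81
Level 11: 27
Level 12: 9
Level 13: 3
Level 14: 1

The root is level 0 and the size-1 base case is level 14 (the tree spans levels 0 through 14, i.e. 15 levels counting the root), so the depth is the number of divisions: log_3(4782969) = 14

The recursion tree depth is log_3(4782969) = 14. At each level, the problem size is divided by 3, so it takes 14 divisions to reduce to a base case of size 1. The algorithm makes 5 recursive calls at each level.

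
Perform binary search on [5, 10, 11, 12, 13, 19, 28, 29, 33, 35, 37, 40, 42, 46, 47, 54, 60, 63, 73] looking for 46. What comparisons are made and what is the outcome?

Binary search for 46 in [5, 10, 11, 12, 13, 19, 28, 29, 33, 35, 37, 40, 42, 46, 47, 54, 60, 63, 73]:

lo=0, hi=18, mid=9, arr[mid]=35 -> 35 < 46, search right half
lo=10, hi=18, mid=14, arr[mid]=47 -> 47 > 46, search left half
lo=10, hi=13, mid=11, arr[mid]=40 -> 40 < 46, search right half
lo=12, hi=13, mid=12, arr[mid]=42 -> 42 < 46, search right half
lo=13, hi=13, mid=13, arr[mid]=46 -> Found target at index 13!

Binary search finds 46 at index 13 after 5 comparisons. The search repeatedly halves the search space by comparing with the middle element.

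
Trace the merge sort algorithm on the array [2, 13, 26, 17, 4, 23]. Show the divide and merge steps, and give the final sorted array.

Merge sort trace:

Split: [2, 13, 26, 17, 4, 23] -> [2, 13, 26] and [17, 4, 23]
  Split: [2, 13, 26] -> [2] and [13, 26]
    Split: [13, 26] -> [13] and [26]
    Merge: [13] + [26] -> [13, 26]
  Merge: [2] + [13, 26] -> [2, 13, 26]
  Split: [17, 4, 23] -> [17] and [4, 23]
    Split: [4, 23] -> [4] and [23]
    Merge: [4] + [23] -> [4, 23]
  Merge: [17] + [4, 23] -> [4, 17, 23]
Merge: [2, 13, 26] + [4, 17, 23] -> [2, 4, 13, 17, 23, 26]

Final sorted array: [2, 4, 13, 17, 23, 26]

The merge sort proceeds by recursively splitting the array and merging sorted halves.
After all merges, the sorted array is [2, 4, 13, 17, 23, 26].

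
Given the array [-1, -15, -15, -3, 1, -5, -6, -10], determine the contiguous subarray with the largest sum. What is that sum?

Using Kadane's algorithm on [-1, -15, -15, -3, 1, -5, -6, -10]:

Scanning through the array:
Position 1 (value -15): max_ending_here = -15, max_so_far = -1
Position 2 (value -15): max_ending_here = -15, max_so_far = -1
Position 3 (value -3): max_ending_here = -3, max_so_far = -1
Position 4 (value 1): max_ending_here = 1, max_so_far = 1
Position 5 (value -5): max_ending_here = -4, max_so_far = 1
Position 6 (value -6): max_ending_here = -6, max_so_far = 1
Position 7 (value -10): max_ending_here = -10, max_so_far = 1

Maximum subarray: [1]
Maximum sum: 1

The maximum subarray is [1] with sum 1. This subarray runs from index 4 to index 4.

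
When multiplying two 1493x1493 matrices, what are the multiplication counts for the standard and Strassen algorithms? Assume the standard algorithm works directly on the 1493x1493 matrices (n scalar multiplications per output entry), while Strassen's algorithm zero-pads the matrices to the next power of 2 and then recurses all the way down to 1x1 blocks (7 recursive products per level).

Matrix multiplication for 1493x1493 matrices:

Strassen's algorithm requires power-of-2 dimensions. Pad 1493x1493 to 2048x2048 (next power of 2).

Standard algorithm: 1493^3 = 3327970157 multiplications
Strassen's algorithm: 7^(log2(2048)) = 7^11 = 1977326743 multiplications
Savings: 3327970157 - 1977326743 = 1350643414 multiplications

Standard: 3327970157 multiplications (1493^3). Strassen: 1977326743 multiplications (7^11, after padding to 2048x2048). Strassen reduces 8 recursive multiplications to 7 at each level.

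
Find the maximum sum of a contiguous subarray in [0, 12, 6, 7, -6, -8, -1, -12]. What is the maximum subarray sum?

Using Kadane's algorithm on [0, 12, 6, 7, -6, -8, -1, -12]:

Scanning through the array:
Position 1 (value 12): max_ending_here = 12, max_so_far = 12
Position 2 (value 6): max_ending_here = 18, max_so_far = 18
Position 3 (value 7): max_ending_here = 25, max_so_far = 25
Position 4 (value -6): max_ending_here = 19, max_so_far = 25
Position 5 (value -8): max_ending_here = 11, max_so_far = 25
Position 6 (value -1): max_ending_here = 10, max_so_far = 25
Position 7 (value -12): max_ending_here = -2, max_so_far = 25

Maximum subarray: [0, 12, 6, 7]
Maximum sum: 25

The maximum subarray is [0, 12, 6, 7] with sum 25. This subarray runs from index 0 to index 3.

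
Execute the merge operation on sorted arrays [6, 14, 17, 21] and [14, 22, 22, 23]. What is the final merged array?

Merging process:

Compare 6 vs 14: take 6 from left. Merged: [6]
Compare 14 vs 14: take 14 from left. Merged: [6, 14]
Compare 17 vs 14: take 14 from right. Merged: [6, 14, 14]
Compare 17 vs 22: take 17 from left. Merged: [6, 14, 14, 17]
Compare 21 vs 22: take 21 from left. Merged: [6, 14, 14, 17, 21]
Append remaining from right: [22, 22, 23]. Merged: [6, 14, 14, 17, 21, 22, 22, 23]

Final merged array: [6, 14, 14, 17, 21, 22, 22, 23]
Total comparisons: 5

The merged array is [6, 14, 14, 17, 21, 22, 22, 23], requiring 5 comparisons. The merge step runs in O(n) time where n is the total number of elements.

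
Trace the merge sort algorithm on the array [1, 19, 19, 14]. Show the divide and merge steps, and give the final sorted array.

Merge sort trace:

Split: [1, 19, 19, 14] -> [1, 19] and [19, 14]
  Split: [1, 19] -> [1] and [19]
  Merge: [1] + [19] -> [1, 19]
  Split: [19, 14] -> [19] and [14]
  Merge: [19] + [14] -> [14, 19]
Merge: [1, 19] + [14, 19] -> [1, 14, 19, 19]

Final sorted array: [1, 14, 19, 19]

The merge sort proceeds by recursively splitting the array and merging sorted halves.
After all merges, the sorted array is [1, 14, 19, 19].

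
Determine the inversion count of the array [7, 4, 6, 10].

Finding inversions in [7, 4, 6, 10]:

(0, 1): arr[0]=7 > arr[1]=4
(0, 2): arr[0]=7 > arr[2]=6

Total inversions: 2

The array has 2 inversion(s): (0,1), (0,2). Each pair (i,j) satisfies i < j and arr[i] > arr[j].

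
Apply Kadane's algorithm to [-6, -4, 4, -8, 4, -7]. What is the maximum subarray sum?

Using Kadane's algorithm on [-6, -4, 4, -8, 4, -7]:

Scanning through the array:
Position 1 (value -4): max_ending_here = -4, max_so_far = -4
Position 2 (value 4): max_ending_here = 4, max_so_far = 4
Position 3 (value -8): max_ending_here = -4, max_so_far = 4
Position 4 (value 4): max_ending_here = 4, max_so_far = 4
Position 5 (value -7): max_ending_here = -3, max_so_far = 4

Maximum subarray: [4]
Maximum sum: 4

The maximum subarray is [4] with sum 4. This subarray runs from index 2 to index 2.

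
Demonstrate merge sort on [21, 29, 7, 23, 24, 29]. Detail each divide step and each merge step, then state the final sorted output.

Merge sort trace:

Split: [21, 29, 7, 23, 24, 29] -> [21, 29, 7] and [23, 24, 29]
  Split: [21, 29, 7] -> [21] and [29, 7]
    Split: [29, 7] -> [29] and [7]
    Merge: [29] + [7] -> [7, 29]
  Merge: [21] + [7, 29] -> [7, 21, 29]
  Split: [23, 24, 29] -> [23] and [24, 29]
    Split: [24, 29] -> [24] and [29]
    Merge: [24] + [29] -> [24, 29]
  Merge: [23] + [24, 29] -> [23, 24, 29]
Merge: [7, 21, 29] + [23, 24, 29] -> [7, 21, 23, 24, 29, 29]

Final sorted array: [7, 21, 23, 24, 29, 29]

The merge sort proceeds by recursively splitting the array and merging sorted halves.
After all merges, the sorted array is [7, 21, 23, 24, 29, 29].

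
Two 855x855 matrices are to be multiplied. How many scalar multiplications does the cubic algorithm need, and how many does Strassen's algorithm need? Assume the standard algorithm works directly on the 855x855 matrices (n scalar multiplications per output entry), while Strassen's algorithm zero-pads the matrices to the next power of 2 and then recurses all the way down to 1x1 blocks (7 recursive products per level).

Matrix multiplication for 855x855 matrices:

Strassen's algorithm requires power-of-2 dimensions. Pad 855x855 to 1024x1024 (next power of 2).

Standard algorithm: 855^3 = 625026375 multiplications
Strassen's algorithm: 7^(log2(1024)) = 7^10 = 282475249 multiplications
Savings: 625026375 - 282475249 = 342551126 multiplications

Standard: 625026375 multiplications (855^3). Strassen: 282475249 multiplications (7^10, after padding to 1024x1024). Strassen reduces 8 recursive multiplications to 7 at each level.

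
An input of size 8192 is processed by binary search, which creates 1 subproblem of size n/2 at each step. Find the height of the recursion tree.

For divide and conquer with division factor 2:

Problem sizes at each level:
Level 0: 8192
Level 1: 4096
Level 2: 2048
Level 3: 1024
Level 4: 512
Level 5: 256
Level 6: 128
Level 7: 64
Level 8: 32
Level 9: 16
Level 10: 8
Level 11: 4
Level 12: 2
Level 13: 1

The root is level 0 and the size-1 base case is level 13 (the tree spans levels 0 through 13, i.e. 14 levels counting the root), so the depth is the number of divisions: log_2(8192) = 13

The recursion tree depth is log_2(8192) = 13. At each level, the problem size is divided by 2, so it takes 13 divisions to reduce to a base case of size 1. The algorithm makes 1 recursive call at each level.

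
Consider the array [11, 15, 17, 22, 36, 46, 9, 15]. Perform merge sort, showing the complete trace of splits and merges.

Merge sort trace:

Split: [11, 15, 17, 22, 36, 46, 9, 15] -> [11, 15, 17, 22] and [36, 46, 9, 15]
  Split: [11, 15, 17, 22] -> [11, 15] and [17, 22]
    Split: [11, 15] -> [11] and [15]
    Merge: [11] + [15] -> [11, 15]
    Split: [17, 22] -> [17] and [22]
    Merge: [17] + [22] -> [17, 22]
  Merge: [11, 15] + [17, 22] -> [11, 15, 17, 22]
  Split: [36, 46, 9, 15] -> [36, 46] and [9, 15]
    Split: [36, 46] -> [36] and [46]
    Merge: [36] + [46] -> [36, 46]
    Split: [9, 15] -> [9] and [15]
    Merge: [9] + [15] -> [9, 15]
  Merge: [36, 46] + [9, 15] -> [9, 15, 36, 46]
Merge: [11, 15, 17, 22] + [9, 15, 36, 46] -> [9, 11, 15, 15, 17, 22, 36, 46]

Final sorted array: [9, 11, 15, 15, 17, 22, 36, 46]

The merge sort proceeds by recursively splitting the array and merging sorted halves.
After all merges, the sorted array is [9, 11, 15, 15, 17, 22, 36, 46].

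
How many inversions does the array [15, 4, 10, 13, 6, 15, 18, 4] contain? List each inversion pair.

Finding inversions in [15, 4, 10, 13, 6, 15, 18, 4]:

(0, 1): arr[0]=15 > arr[1]=4
(0, 2): arr[0]=15 > arr[2]=10
(0, 3): arr[0]=15 > arr[3]=13
(0, 4): arr[0]=15 > arr[4]=6
(0, 7): arr[0]=15 > arr[7]=4
(2, 4): arr[2]=10 > arr[4]=6
(2, 7): arr[2]=10 > arr[7]=4
(3, 4): arr[3]=13 > arr[4]=6
(3, 7): arr[3]=13 > arr[7]=4
(4, 7): arr[4]=6 > arr[7]=4
(5, 7): arr[5]=15 > arr[7]=4
(6, 7): arr[6]=18 > arr[7]=4

Total inversions: 12

The array has 12 inversion(s): (0,1), (0,2), (0,3), (0,4), (0,7), (2,4), (2,7), (3,4), (3,7), (4,7), (5,7), (6,7). Each pair (i,j) satisfies i < j and arr[i] > arr[j].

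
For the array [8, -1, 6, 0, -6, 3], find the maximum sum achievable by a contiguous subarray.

Using Kadane's algorithm on [8, -1, 6, 0, -6, 3]:

Scanning through the array:
Position 1 (value -1): max_ending_here = 7, max_so_far = 8
Position 2 (value 6): max_ending_here = 13, max_so_far = 13
Position 3 (value 0): max_ending_here = 13, max_so_far = 13
Position 4 (value -6): max_ending_here = 7, max_so_far = 13
Position 5 (value 3): max_ending_here = 10, max_so_far = 13

Maximum subarray: [8, -1, 6]
Maximum sum: 13

The maximum subarray is [8, -1, 6] with sum 13. This subarray runs from index 0 to index 2.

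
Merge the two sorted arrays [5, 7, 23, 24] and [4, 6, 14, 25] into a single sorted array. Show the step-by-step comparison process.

Merging process:

Compare 5 vs 4: take 4 from right. Merged: [4]
Compare 5 vs 6: take 5 from left. Merged: [4, 5]
Compare 7 vs 6: take 6 from right. Merged: [4, 5, 6]
Compare 7 vs 14: take 7 from left. Merged: [4, 5, 6, 7]
Compare 23 vs 14: take 14 from right. Merged: [4, 5, 6, 7, 14]
Compare 23 vs 25: take 23 from left. Merged: [4, 5, 6, 7, 14, 23]
Compare 24 vs 25: take 24 from left. Merged: [4, 5, 6, 7, 14, 23, 24]
Append remaining from right: [25]. Merged: [4, 5, 6, 7, 14, 23, 24, 25]

Final merged array: [4, 5, 6, 7, 14, 23, 24, 25]
Total comparisons: 7

The merged array is [4, 5, 6, 7, 14, 23, 24, 25], requiring 7 comparisons. The merge step runs in O(n) time where n is the total number of elements.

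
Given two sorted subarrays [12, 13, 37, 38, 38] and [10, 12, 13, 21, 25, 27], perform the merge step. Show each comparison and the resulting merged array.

Merging process:

Compare 12 vs 10: take 10 from right. Merged: [10]
Compare 12 vs 12: take 12 from left. Merged: [10, 12]
Compare 13 vs 12: take 12 from right. Merged: [10, 12, 12]
Compare 13 vs 13: take 13 from left. Merged: [10, 12, 12, 13]
Compare 37 vs 13: take 13 from right. Merged: [10, 12, 12, 13, 13]
Compare 37 vs 21: take 21 from right. Merged: [10, 12, 12, 13, 13, 21]
Compare 37 vs 25: take 25 from right. Merged: [10, 12, 12, 13, 13, 21, 25]
Compare 37 vs 27: take 27 from right. Merged: [10, 12, 12, 13, 13, 21, 25, 27]
Append remaining from left: [37, 38, 38]. Merged: [10, 12, 12, 13, 13, 21, 25, 27, 37, 38, 38]

Final merged array: [10, 12, 12, 13, 13, 21, 25, 27, 37, 38, 38]
Total comparisons: 8

The merged array is [10, 12, 12, 13, 13, 21, 25, 27, 37, 38, 38], requiring 8 comparisons. The merge step runs in O(n) time where n is the total number of elements.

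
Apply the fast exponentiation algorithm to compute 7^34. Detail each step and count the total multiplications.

Computing 7^34 by squaring (build up from 7^1; each line after the first costs one multiplication):

7^1 = 7
7^2 = (7^1)^2 = 7^2 = 49
7^4 = (7^2)^2 = 49^2 = 2401
7^8 = (7^4)^2 = 2401^2 = 5764801
7^16 = (7^8)^2 = 5764801^2 = 33232930569601
7^17 = 7 * 7^16 = 7 * 33232930569601 = 232630513987207
7^34 = (7^17)^2 = 232630513987207^2 = 54116956037952111668959660849

Result: 54116956037952111668959660849
Multiplications needed: 6 (6 lines after 7^1)

7^34 = 54116956037952111668959660849. Using exponentiation by squaring, this requires 6 multiplications. The key idea: if the exponent is even, square the half-power; if odd, multiply by the base once.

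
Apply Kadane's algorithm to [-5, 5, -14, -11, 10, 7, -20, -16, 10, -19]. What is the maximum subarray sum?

Using Kadane's algorithm on [-5, 5, -14, -11, 10, 7, -20, -16, 10, -19]:

Scanning through the array:
Position 1 (value 5): max_ending_here = 5, max_so_far = 5
Position 2 (value -14): max_ending_here = -9, max_so_far = 5
Position 3 (value -11): max_ending_here = -11, max_so_far = 5
Position 4 (value 10): max_ending_here = 10, max_so_far = 10
Position 5 (value 7): max_ending_here = 17, max_so_far = 17
Position 6 (value -20): max_ending_here = -3, max_so_far = 17
Position 7 (value -16): max_ending_here = -16, max_so_far = 17
Position 8 (value 10): max_ending_here = 10, max_so_far = 17
Position 9 (value -19): max_ending_here = -9, max_so_far = 17

Maximum subarray: [10, 7]
Maximum sum: 17

The maximum subarray is [10, 7] with sum 17. This subarray runs from index 4 to index 5.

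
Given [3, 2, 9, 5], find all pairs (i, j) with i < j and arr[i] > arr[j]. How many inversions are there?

Finding inversions in [3, 2, 9, 5]:

(0, 1): arr[0]=3 > arr[1]=2
(2, 3): arr[2]=9 > arr[3]=5

Total inversions: 2

The array has 2 inversion(s): (0,1), (2,3). Each pair (i,j) satisfies i < j and arr[i] > arr[j].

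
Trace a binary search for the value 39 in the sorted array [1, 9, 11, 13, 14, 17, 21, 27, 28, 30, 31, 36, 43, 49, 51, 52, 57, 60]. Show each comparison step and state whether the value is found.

Binary search for 39 in [1, 9, 11, 13, 14, 17, 21, 27, 28, 30, 31, 36, 43, 49, 51, 52, 57, 60]:

lo=0, hi=17, mid=8, arr[mid]=28 -> 28 < 39, search right half
lo=9, hi=17, mid=13, arr[mid]=49 -> 49 > 39, search left half
lo=9, hi=12, mid=10, arr[mid]=31 -> 31 < 39, search right half
lo=11, hi=12, mid=11, arr[mid]=36 -> 36 < 39, search right half
lo=12, hi=12, mid=12, arr[mid]=43 -> 43 > 39, search left half
lo=12 > hi=11, target 39 not found

Binary search determines that 39 is not in the array after 5 comparisons. The search space was exhausted without finding the target.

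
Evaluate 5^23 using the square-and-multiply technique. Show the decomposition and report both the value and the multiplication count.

Computing 5^23 by squaring (build up from 5^1; each line after the first costs one multiplication):

5^1 = 5
5^2 = (5^1)^2 = 5^2 = 25
5^4 = (5^2)^2 = 25^2 = 625
5^5 = 5 * 5^4 = 5 * 625 = 3125
5^10 = (5^5)^2 = 3125^2 = 9765625
5^11 = 5 * 5^10 = 5 * 9765625 = 48828125
5^22 = (5^11)^2 = 48828125^2 = 2384185791015625
5^23 = 5 * 5^22 = 5 * 2384185791015625 = 11920928955078125

Result: 11920928955078125
Multiplications needed: 7 (7 lines after 5^1)

5^23 = 11920928955078125. Using exponentiation by squaring, this requires 7 multiplications. The key idea: if the exponent is even, square the half-power; if odd, multiply by the base once.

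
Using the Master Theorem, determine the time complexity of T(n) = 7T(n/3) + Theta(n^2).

Master Theorem for T(n) = 7T(n/3) + O(n^2):

a = 7, b = 3, c = 2
log_b(a) = log_3(7) = 1.7712

Case 3: c = 2 > log_3(7) = 1.7712
T(n) = O(n^2) = O(n^2)

For T(n) = 7T(n/3) + O(n^2): log_3(7) = 1.7712. This is Case 3 of the Master Theorem (c > log_b(a), work dominated by root), giving O(n^2).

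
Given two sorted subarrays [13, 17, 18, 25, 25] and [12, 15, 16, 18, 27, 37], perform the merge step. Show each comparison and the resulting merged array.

Merging process:

Compare 13 vs 12: take 12 from right. Merged: [12]
Compare 13 vs 15: take 13 from left. Merged: [12, 13]
Compare 17 vs 15: take 15 from right. Merged: [12, 13, 15]
Compare 17 vs 16: take 16 from right. Merged: [12, 13, 15, 16]
Compare 17 vs 18: take 17 from left. Merged: [12, 13, 15, 16, 17]
Compare 18 vs 18: take 18 from left. Merged: [12, 13, 15, 16, 17, 18]
Compare 25 vs 18: take 18 from right. Merged: [12, 13, 15, 16, 17, 18, 18]
Compare 25 vs 27: take 25 from left. Merged: [12, 13, 15, 16, 17, 18, 18, 25]
Compare 25 vs 27: take 25 from left. Merged: [12, 13, 15, 16, 17, 18, 18, 25, 25]
Append remaining from right: [27, 37]. Merged: [12, 13, 15, 16, 17, 18, 18, 25, 25, 27, 37]

Final merged array: [12, 13, 15, 16, 17, 18, 18, 25, 25, 27, 37]
Total comparisons: 9

The merged array is [12, 13, 15, 16, 17, 18, 18, 25, 25, 27, 37], requiring 9 comparisons. The merge step runs in O(n) time where n is the total number of elements.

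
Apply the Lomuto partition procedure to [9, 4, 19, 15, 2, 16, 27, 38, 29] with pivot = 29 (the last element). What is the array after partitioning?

Lomuto partition with pivot = 29:

Initial array: [9, 4, 19, 15, 2, 16, 27, 38, 29]

arr[0]=9 <= 29: swap with position 0, array becomes [9, 4, 19, 15, 2, 16, 27, 38, 29]
arr[1]=4 <= 29: swap with position 1, array becomes [9, 4, 19, 15, 2, 16, 27, 38, 29]
arr[2]=19 <= 29: swap with position 2, array becomes [9, 4, 19, 15, 2, 16, 27, 38, 29]
arr[3]=15 <= 29: swap with position 3, array becomes [9, 4, 19, 15, 2, 16, 27, 38, 29]
arr[4]=2 <= 29: swap with position 4, array becomes [9, 4, 19, 15, 2, 16, 27, 38, 29]
arr[5]=16 <= 29: swap with position 5, array becomes [9, 4, 19, 15, 2, 16, 27, 38, 29]
arr[6]=27 <= 29: swap with position 6, array becomes [9, 4, 19, 15, 2, 16, 27, 38, 29]
arr[7]=38 > 29: no swap

Place pivot at position 7: [9, 4, 19, 15, 2, 16, 27, 29, 38]
Pivot position: 7

After partitioning with pivot 29, the array becomes [9, 4, 19, 15, 2, 16, 27, 29, 38]. The pivot is placed at index 7. All elements to the left of the pivot are <= 29, and all elements to the right are > 29.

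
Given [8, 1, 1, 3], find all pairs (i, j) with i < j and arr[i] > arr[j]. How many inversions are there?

Finding inversions in [8, 1, 1, 3]:

(0, 1): arr[0]=8 > arr[1]=1
(0, 2): arr[0]=8 > arr[2]=1
(0, 3): arr[0]=8 > arr[3]=3

Total inversions: 3

The array has 3 inversion(s): (0,1), (0,2), (0,3). Each pair (i,j) satisfies i < j and arr[i] > arr[j].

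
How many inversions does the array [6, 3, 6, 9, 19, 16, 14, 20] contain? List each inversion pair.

Finding inversions in [6, 3, 6, 9, 19, 16, 14, 20]:

(0, 1): arr[0]=6 > arr[1]=3
(4, 5): arr[4]=19 > arr[5]=16
(4, 6): arr[4]=19 > arr[6]=14
(5, 6): arr[5]=16 > arr[6]=14

Total inversions: 4

The array has 4 inversion(s): (0,1), (4,5), (4,6), (5,6). Each pair (i,j) satisfies i < j and arr[i] > arr[j].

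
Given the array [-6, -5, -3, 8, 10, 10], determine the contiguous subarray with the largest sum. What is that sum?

Using Kadane's algorithm on [-6, -5, -3, 8, 10, 10]:

Scanning through the array:
Position 1 (value -5): max_ending_here = -5, max_so_far = -5
Position 2 (value -3): max_ending_here = -3, max_so_far = -3
Position 3 (value 8): max_ending_here = 8, max_so_far = 8
Position 4 (value 10): max_ending_here = 18, max_so_far = 18
Position 5 (value 10): max_ending_here = 28, max_so_far = 28

Maximum subarray: [8, 10, 10]
Maximum sum: 28

The maximum subarray is [8, 10, 10] with sum 28. This subarray runs from index 3 to index 5.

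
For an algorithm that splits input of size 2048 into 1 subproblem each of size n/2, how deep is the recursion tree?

For divide and conquer with division factor 2:

Problem sizes at each level:
Level 0: 2048
Level 1: 1024
Level 2: 512
Level 3: 256
Level 4: 128
Level 5: 64
Level 6: 32
Level 7: 16
Level 8: 8
Level 9: 4
Level 10: 2
Level 11: 1

The root is level 0 and the size-1 base case is level 11 (the tree spans levels 0 through 11, i.e. 12 levels counting the root), so the depth is the number of divisions: log_2(2048) = 11

The recursion tree depth is log_2(2048) = 11. At each level, the problem size is divided by 2, so it takes 11 divisions to reduce to a base case of size 1. The algorithm makes 1 recursive call at each level.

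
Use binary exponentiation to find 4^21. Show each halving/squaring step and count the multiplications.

Computing 4^21 by squaring (build up from 4^1; each line after the first costs one multiplication):

4^1 = 4
4^2 = (4^1)^2 = 4^2 = 16
4^4 = (4^2)^2 = 16^2 = 256
4^5 = 4 * 4^4 = 4 * 256 = 1024
4^10 = (4^5)^2 = 1024^2 = 1048576
4^20 = (4^10)^2 = 1048576^2 = 1099511627776
4^21 = 4 * 4^20 = 4 * 1099511627776 = 4398046511104

Result: 4398046511104
Multiplications needed: 6 (6 lines after 4^1)

4^21 = 4398046511104. Using exponentiation by squaring, this requires 6 multiplications. The key idea: if the exponent is even, square the half-power; if odd, multiply by the base once.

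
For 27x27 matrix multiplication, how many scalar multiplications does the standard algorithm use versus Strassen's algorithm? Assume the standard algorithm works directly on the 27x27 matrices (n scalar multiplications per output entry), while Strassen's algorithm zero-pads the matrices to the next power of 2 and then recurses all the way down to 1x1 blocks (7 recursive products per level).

Matrix multiplication for 27x27 matrices:

Strassen's algorithm requires power-of-2 dimensions. Pad 27x27 to 32x32 (next power of 2).

Standard algorithm: 27^3 = 19683 multiplications
Strassen's algorithm: 7^(log2(32)) = 7^5 = 16807 multiplications
Savings: 19683 - 16807 = 2876 multiplications

Standard: 19683 multiplications (27^3). Strassen: 16807 multiplications (7^5, after padding to 32x32). Strassen reduces 8 recursive multiplications to 7 at each level.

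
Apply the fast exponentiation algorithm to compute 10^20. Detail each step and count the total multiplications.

Computing 10^20 by squaring (build up from 10^1; each line after the first costs one multiplication):

10^1 = 10
10^2 = (10^1)^2 = 10^2 = 100
10^4 = (10^2)^2 = 100^2 = 10000
10^5 = 10 * 10^4 = 10 * 10000 = 100000
10^10 = (10^5)^2 = 100000^2 = 10000000000
10^20 = (10^10)^2 = 10000000000^2 = 100000000000000000000

Result: 100000000000000000000
Multiplications needed: 5 (5 lines after 10^1)

10^20 = 100000000000000000000. Using exponentiation by squaring, this requires 5 multiplications. The key idea: if the exponent is even, square the half-power; if odd, multiply by the base once.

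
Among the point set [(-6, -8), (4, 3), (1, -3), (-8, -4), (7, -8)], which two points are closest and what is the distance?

Computing all pairwise distances among 5 points:

d((-6, -8), (4, 3)) = 14.8661
d((-6, -8), (1, -3)) = 8.6023
d((-6, -8), (-8, -4)) = 4.4721 <-- minimum
d((-6, -8), (7, -8)) = 13.0
d((4, 3), (1, -3)) = 6.7082
d((4, 3), (-8, -4)) = 13.8924
d((4, 3), (7, -8)) = 11.4018
d((1, -3), (-8, -4)) = 9.0554
d((1, -3), (7, -8)) = 7.8102
d((-8, -4), (7, -8)) = 15.5242

Closest pair: (-6, -8) and (-8, -4) with distance 4.4721

The closest pair is (-6, -8) and (-8, -4) with Euclidean distance 4.4721. For 5 points, brute-force pairwise comparison is shown above. For large n, the divide-and-conquer algorithm (sort by x, recurse on halves, check the dividing strip) achieves O(n log n).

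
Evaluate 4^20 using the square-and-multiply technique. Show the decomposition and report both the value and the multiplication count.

Computing 4^20 by squaring (build up from 4^1; each line after the first costs one multiplication):

4^1 = 4
4^2 = (4^1)^2 = 4^2 = 16
4^4 = (4^2)^2 = 16^2 = 256
4^5 = 4 * 4^4 = 4 * 256 = 1024
4^10 = (4^5)^2 = 1024^2 = 1048576
4^20 = (4^10)^2 = 1048576^2 = 1099511627776

Result: 1099511627776
Multiplications needed: 5 (5 lines after 4^1)

4^20 = 1099511627776. Using exponentiation by squaring, this requires 5 multiplications. The key idea: if the exponent is even, square the half-power; if odd, multiply by the base once.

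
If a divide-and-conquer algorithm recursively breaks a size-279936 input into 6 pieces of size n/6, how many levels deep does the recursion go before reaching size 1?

For divide and conquer with division factor 6:

Problem sizes at each level:
Level 0: 279936
Level 1: 46656
Level 2: 7776
Level 3: 1296
Level 4: 216
Level 5: 36
Level 6: 6
Level 7: 1

The root is level 0 and the size-1 base case is level 7 (the tree spans levels 0 through 7, i.e. 8 levels counting the root), so the depth is the number of divisions: log_6(279936) = 7

The recursion tree depth is log_6(279936) = 7. At each level, the problem size is divided by 6, so it takes 7 divisions to reduce to a base case of size 1. The algorithm makes 6 recursive calls at each level.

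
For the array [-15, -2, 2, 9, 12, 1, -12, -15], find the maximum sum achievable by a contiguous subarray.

Using Kadane's algorithm on [-15, -2, 2, 9, 12, 1, -12, -15]:

Scanning through the array:
Position 1 (value -2): max_ending_here = -2, max_so_far = -2
Position 2 (value 2): max_ending_here = 2, max_so_far = 2
Position 3 (value 9): max_ending_here = 11, max_so_far = 11
Position 4 (value 12): max_ending_here = 23, max_so_far = 23
Position 5 (value 1): max_ending_here = 24, max_so_far = 24
Position 6 (value -12): max_ending_here = 12, max_so_far = 24
Position 7 (value -15): max_ending_here = -3, max_so_far = 24

Maximum subarray: [2, 9, 12, 1]
Maximum sum: 24

The maximum subarray is [2, 9, 12, 1] with sum 24. This subarray runs from index 2 to index 5.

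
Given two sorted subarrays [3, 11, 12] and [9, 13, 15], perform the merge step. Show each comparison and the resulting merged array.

Merging process:

Compare 3 vs 9: take 3 from left. Merged: [3]
Compare 11 vs 9: take 9 from right. Merged: [3, 9]
Compare 11 vs 13: take 11 from left. Merged: [3, 9, 11]
Compare 12 vs 13: take 12 from left. Merged: [3, 9, 11, 12]
Append remaining from right: [13, 15]. Merged: [3, 9, 11, 12, 13, 15]

Final merged array: [3, 9, 11, 12, 13, 15]
Total comparisons: 4

The merged array is [3, 9, 11, 12, 13, 15], requiring 4 comparisons. The merge step runs in O(n) time where n is the total number of elements.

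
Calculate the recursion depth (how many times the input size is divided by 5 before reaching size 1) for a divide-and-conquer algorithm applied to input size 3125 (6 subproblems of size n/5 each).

For divide and conquer with division factor 5:

Problem sizes at each level:
Level 0: 3125
Level 1: 625
Level 2: 125
Level 3: 25
Level 4: 5
Level 5: 1

The root is level 0 and the size-1 base case is level 5 (the tree spans levels 0 through 5, i.e. 6 levels counting the root), so the depth is the number of divisions: log_5(3125) = 5

The recursion tree depth is log_5(3125) = 5. At each level, the problem size is divided by 5, so it takes 5 divisions to reduce to a base case of size 1. The algorithm makes 6 recursive calls at each level.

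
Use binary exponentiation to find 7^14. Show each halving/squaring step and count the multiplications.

Computing 7^14 by squaring (build up from 7^1; each line after the first costs one multiplication):

7^1 = 7
7^2 = (7^1)^2 = 7^2 = 49
7^3 = 7 * 7^2 = 7 * 49 = 343
7^6 = (7^3)^2 = 343^2 = 117649
7^7 = 7 * 7^6 = 7 * 117649 = 823543
7^14 = (7^7)^2 = 823543^2 = 678223072849

Result: 678223072849
Multiplications needed: 5 (5 lines after 7^1)

7^14 = 678223072849. Using exponentiation by squaring, this requires 5 multiplications. The key idea: if the exponent is even, square the half-power; if odd, multiply by the base once.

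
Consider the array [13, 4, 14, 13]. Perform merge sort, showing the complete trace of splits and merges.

Merge sort trace:

Split: [13, 4, 14, 13] -> [13, 4] and [14, 13]
  Split: [13, 4] -> [13] and [4]
  Merge: [13] + [4] -> [4, 13]
  Split: [14, 13] -> [14] and [13]
  Merge: [14] + [13] -> [13, 14]
Merge: [4, 13] + [13, 14] -> [4, 13, 13, 14]

Final sorted array: [4, 13, 13, 14]

The merge sort proceeds by recursively splitting the array and merging sorted halves.
After all merges, the sorted array is [4, 13, 13, 14].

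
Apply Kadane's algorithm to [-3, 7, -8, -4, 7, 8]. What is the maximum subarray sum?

Using Kadane's algorithm on [-3, 7, -8, -4, 7, 8]:

Scanning through the array:
Position 1 (value 7): max_ending_here = 7, max_so_far = 7
Position 2 (value -8): max_ending_here = -1, max_so_far = 7
Position 3 (value -4): max_ending_here = -4, max_so_far = 7
Position 4 (value 7): max_ending_here = 7, max_so_far = 7
Position 5 (value 8): max_ending_here = 15, max_so_far = 15

Maximum subarray: [7, 8]
Maximum sum: 15

The maximum subarray is [7, 8] with sum 15. This subarray runs from index 4 to index 5.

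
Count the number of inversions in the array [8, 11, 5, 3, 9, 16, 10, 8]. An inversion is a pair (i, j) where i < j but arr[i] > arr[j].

Finding inversions in [8, 11, 5, 3, 9, 16, 10, 8]:

(0, 2): arr[0]=8 > arr[2]=5
(0, 3): arr[0]=8 > arr[3]=3
(1, 2): arr[1]=11 > arr[2]=5
(1, 3): arr[1]=11 > arr[3]=3
(1, 4): arr[1]=11 > arr[4]=9
(1, 6): arr[1]=11 > arr[6]=10
(1, 7): arr[1]=11 > arr[7]=8
(2, 3): arr[2]=5 > arr[3]=3
(4, 7): arr[4]=9 > arr[7]=8
(5, 6): arr[5]=16 > arr[6]=10
(5, 7): arr[5]=16 > arr[7]=8
(6, 7): arr[6]=10 > arr[7]=8

Total inversions: 12

The array has 12 inversion(s): (0,2), (0,3), (1,2), (1,3), (1,4), (1,6), (1,7), (2,3), (4,7), (5,6), (5,7), (6,7). Each pair (i,j) satisfies i < j and arr[i] > arr[j].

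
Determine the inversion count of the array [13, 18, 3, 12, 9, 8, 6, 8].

Finding inversions in [13, 18, 3, 12, 9, 8, 6, 8]:

(0, 2): arr[0]=13 > arr[2]=3
(0, 3): arr[0]=13 > arr[3]=12
(0, 4): arr[0]=13 > arr[4]=9
(0, 5): arr[0]=13 > arr[5]=8
(0, 6): arr[0]=13 > arr[6]=6
(0, 7): arr[0]=13 > arr[7]=8
(1, 2): arr[1]=18 > arr[2]=3
(1, 3): arr[1]=18 > arr[3]=12
(1, 4): arr[1]=18 > arr[4]=9
(1, 5): arr[1]=18 > arr[5]=8
(1, 6): arr[1]=18 > arr[6]=6
(1, 7): arr[1]=18 > arr[7]=8
(3, 4): arr[3]=12 > arr[4]=9
(3, 5): arr[3]=12 > arr[5]=8
(3, 6): arr[3]=12 > arr[6]=6
(3, 7): arr[3]=12 > arr[7]=8
(4, 5): arr[4]=9 > arr[5]=8
(4, 6): arr[4]=9 > arr[6]=6
(4, 7): arr[4]=9 > arr[7]=8
(5, 6): arr[5]=8 > arr[6]=6

Total inversions: 20

The array has 20 inversion(s): (0,2), (0,3), (0,4), (0,5), (0,6), (0,7), (1,2), (1,3), (1,4), (1,5), (1,6), (1,7), (3,4), (3,5), (3,6), (3,7), (4,5), (4,6), (4,7), (5,6). Each pair (i,j) satisfies i < j and arr[i] > arr[j].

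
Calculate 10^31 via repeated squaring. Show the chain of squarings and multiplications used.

Computing 10^31 by squaring (build up from 10^1; each line after the first costs one multiplication):

10^1 = 10
10^2 = (10^1)^2 = 10^2 = 100
10^3 = 10 * 10^2 = 10 * 100 = 1000
10^6 = (10^3)^2 = 1000^2 = 1000000
10^7 = 10 * 10^6 = 10 * 1000000 = 10000000
10^14 = (10^7)^2 = 10000000^2 = 100000000000000
10^15 = 10 * 10^14 = 10 * 100000000000000 = 1000000000000000
10^30 = (10^15)^2 = 1000000000000000^2 = 1000000000000000000000000000000
10^31 = 10 * 10^30 = 10 * 1000000000000000000000000000000 = 10000000000000000000000000000000

Result: 10000000000000000000000000000000
Multiplications needed: 8 (8 lines after 10^1)

10^31 = 10000000000000000000000000000000. Using exponentiation by squaring, this requires 8 multiplications. The key idea: if the exponent is even, square the half-power; if odd, multiply by the base once.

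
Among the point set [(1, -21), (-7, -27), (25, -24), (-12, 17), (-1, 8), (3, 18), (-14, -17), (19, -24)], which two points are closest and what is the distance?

Computing all pairwise distances among 8 points:

d((1, -21), (-7, -27)) = 10.0
d((1, -21), (25, -24)) = 24.1868
d((1, -21), (-12, 17)) = 40.1622
d((1, -21), (-1, 8)) = 29.0689
d((1, -21), (3, 18)) = 39.0512
d((1, -21), (-14, -17)) = 15.5242
d((1, -21), (19, -24)) = 18.2483
d((-7, -27), (25, -24)) = 32.1403
d((-7, -27), (-12, 17)) = 44.2832
d((-7, -27), (-1, 8)) = 35.5106
d((-7, -27), (3, 18)) = 46.0977
d((-7, -27), (-14, -17)) = 12.2066
d((-7, -27), (19, -24)) = 26.1725
d((25, -24), (-12, 17)) = 55.2268
d((25, -24), (-1, 8)) = 41.2311
d((25, -24), (3, 18)) = 47.4131
d((25, -24), (-14, -17)) = 39.6232
d((25, -24), (19, -24)) = 6.0 <-- minimum
d((-12, 17), (-1, 8)) = 14.2127
d((-12, 17), (3, 18)) = 15.0333
d((-12, 17), (-14, -17)) = 34.0588
d((-12, 17), (19, -24)) = 51.4004
d((-1, 8), (3, 18)) = 10.7703
d((-1, 8), (-14, -17)) = 28.178
d((-1, 8), (19, -24)) = 37.7359
d((3, 18), (-14, -17)) = 38.9102
d((3, 18), (19, -24)) = 44.9444
d((-14, -17), (19, -24)) = 33.7343

Closest pair: (25, -24) and (19, -24) with distance 6.0

The closest pair is (25, -24) and (19, -24) with Euclidean distance 6.0. For 8 points, brute-force pairwise comparison is shown above. For large n, the divide-and-conquer algorithm (sort by x, recurse on halves, check the dividing strip) achieves O(n log n).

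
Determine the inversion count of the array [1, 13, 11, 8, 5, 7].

Finding inversions in [1, 13, 11, 8, 5, 7]:

(1, 2): arr[1]=13 > arr[2]=11
(1, 3): arr[1]=13 > arr[3]=8
(1, 4): arr[1]=13 > arr[4]=5
(1, 5): arr[1]=13 > arr[5]=7
(2, 3): arr[2]=11 > arr[3]=8
(2, 4): arr[2]=11 > arr[4]=5
(2, 5): arr[2]=11 > arr[5]=7
(3, 4): arr[3]=8 > arr[4]=5
(3, 5): arr[3]=8 > arr[5]=7

Total inversions: 9

The array has 9 inversion(s): (1,2), (1,3), (1,4), (1,5), (2,3), (2,4), (2,5), (3,4), (3,5). Each pair (i,j) satisfies i < j and arr[i] > arr[j].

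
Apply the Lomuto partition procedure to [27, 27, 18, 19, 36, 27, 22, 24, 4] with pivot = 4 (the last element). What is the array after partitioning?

Lomuto partition with pivot = 4:

Initial array: [27, 27, 18, 19, 36, 27, 22, 24, 4]

arr[0]=27 > 4: no swap
arr[1]=27 > 4: no swap
arr[2]=18 > 4: no swap
arr[3]=19 > 4: no swap
arr[4]=36 > 4: no swap
arr[5]=27 > 4: no swap
arr[6]=22 > 4: no swap
arr[7]=24 > 4: no swap

Place pivot at position 0: [4, 27, 18, 19, 36, 27, 22, 24, 27]
Pivot position: 0

After partitioning with pivot 4, the array becomes [4, 27, 18, 19, 36, 27, 22, 24, 27]. The pivot is placed at index 0. All elements to the left of the pivot are <= 4, and all elements to the right are > 4.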